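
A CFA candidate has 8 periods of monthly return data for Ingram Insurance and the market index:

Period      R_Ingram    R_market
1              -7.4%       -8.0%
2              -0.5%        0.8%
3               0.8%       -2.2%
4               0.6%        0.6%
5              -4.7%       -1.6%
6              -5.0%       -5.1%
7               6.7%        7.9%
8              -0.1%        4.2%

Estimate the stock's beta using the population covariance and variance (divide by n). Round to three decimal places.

Mean R_i = (-7.4 − 0.5 + 0.8 + 0.6 − 4.7 − 5.0 + 6.7 − 0.1) / 8 = -1.2000%
Mean R_m = (-8.0 + 0.8 − 2.2 + 0.6 − 1.6 − 5.1 + 7.9 + 4.2) / 8 = -0.4250%
Σ(R_i − R̄_i)(R_m − R̄_m) = 138.8500  ⇒  Cov = 138.8500 / 8 = 17.3563
Σ(R_m − R̄_m)² = 177.0150  ⇒  Var(R_m) = 177.0150 / 8 = 22.1269
β = Cov / Var(R_m) = 17.3563 / 22.1269 = 0.7844

0.784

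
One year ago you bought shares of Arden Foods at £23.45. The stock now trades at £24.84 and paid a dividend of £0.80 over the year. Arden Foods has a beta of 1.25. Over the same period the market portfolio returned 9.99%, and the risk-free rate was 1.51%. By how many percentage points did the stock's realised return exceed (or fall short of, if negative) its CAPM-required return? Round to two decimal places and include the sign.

-2.77%

Realised HPR = (P1 + D1 − P0) / P0 = (24.84 + 0.80 − 23.45) / 23.45 = 2.19 / 23.45 = 9.3390%
MRP = 9.99% − 1.51% = 8.48%
CAPM required = R_f + β·MRP = 1.51% + 1.25 × 8.48% = 12.1100%
α = realised − required = 9.3390% − 12.1100% = -2.77%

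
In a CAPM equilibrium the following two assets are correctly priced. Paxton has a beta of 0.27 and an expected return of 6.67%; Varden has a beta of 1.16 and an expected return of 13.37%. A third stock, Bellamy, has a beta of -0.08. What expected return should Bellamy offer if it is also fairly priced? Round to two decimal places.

4.04%

MRP (SML slope) = (13.37% − 6.67%) / (1.16 − 0.27) = 6.70% / 0.89 = 7.5281%
R_f (intercept) = 6.67% − 0.27 × 7.5281% = 4.6374%
E(R_Bellamy) = R_f + β × MRP = 4.6374% + -0.08 × 7.5281% = 4.04%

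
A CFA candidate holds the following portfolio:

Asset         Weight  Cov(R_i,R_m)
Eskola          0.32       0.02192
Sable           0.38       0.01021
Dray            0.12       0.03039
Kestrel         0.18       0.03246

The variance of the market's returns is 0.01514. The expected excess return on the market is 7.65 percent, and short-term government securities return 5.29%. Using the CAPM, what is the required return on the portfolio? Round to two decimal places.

15.59%

β_Eskola = 0.02192 / 0.01514 = 1.4478
β_Sable = 0.01021 / 0.01514 = 0.6744
β_Dray = 0.03039 / 0.01514 = 2.0073
β_Kestrel = 0.03246 / 0.01514 = 2.1440
β_P = Σ w_i β_i = 0.32×1.4478 + 0.38×0.6744 + 0.12×2.0073 + 0.18×2.1440 = 1.3464
E(R_P) = R_f + β_P × MRP = 5.29% + 1.3464 × 7.65% = 15.59%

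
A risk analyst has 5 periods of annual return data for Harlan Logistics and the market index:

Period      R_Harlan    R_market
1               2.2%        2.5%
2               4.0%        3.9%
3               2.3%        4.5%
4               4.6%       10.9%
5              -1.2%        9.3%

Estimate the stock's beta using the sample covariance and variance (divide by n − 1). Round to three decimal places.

Mean R_i = (2.2 + 4.0 + 2.3 + 4.6 − 1.2) / 5 = 2.3800%
Mean R_m = (2.5 + 3.9 + 4.5 + 10.9 + 9.3) / 5 = 6.2200%
Σ(R_i − R̄_i)(R_m − R̄_m) = -3.5880  ⇒  Cov = -3.5880 / 4 = -0.8970
Σ(R_m − R̄_m)² = 53.5680  ⇒  Var(R_m) = 53.5680 / 4 = 13.3920
β = Cov / Var(R_m) = -0.8970 / 13.3920 = -0.0670

-0.067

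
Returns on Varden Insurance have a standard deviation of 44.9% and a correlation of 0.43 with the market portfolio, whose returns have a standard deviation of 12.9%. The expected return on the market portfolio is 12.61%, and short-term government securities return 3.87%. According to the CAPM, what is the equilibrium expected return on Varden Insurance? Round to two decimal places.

β = ρ × σ_i / σ_m = 0.43 × 44.9% / 12.9% = 1.4967
MRP = 12.61% − 3.87% = 8.74%
E(R) = 3.87% + 1.4967 × 8.74% = 16.95%

16.95%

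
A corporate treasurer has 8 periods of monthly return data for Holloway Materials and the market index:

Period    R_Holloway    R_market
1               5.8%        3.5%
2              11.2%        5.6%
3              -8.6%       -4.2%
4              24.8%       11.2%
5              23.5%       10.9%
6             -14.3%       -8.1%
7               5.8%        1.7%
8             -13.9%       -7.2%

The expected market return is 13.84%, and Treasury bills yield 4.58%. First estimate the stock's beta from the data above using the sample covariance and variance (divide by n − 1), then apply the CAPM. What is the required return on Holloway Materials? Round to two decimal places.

Mean R_i = (5.8 + 11.2 − 8.6 + 24.8 + 23.5 − 14.3 + 5.8 − 13.9) / 8 = 4.2875%
Mean R_m = (3.5 + 5.6 − 4.2 + 11.2 + 10.9 − 8.1 + 1.7 − 7.2) / 8 = 1.6750%
Σ(R_i − R̄_i)(R_m − R̄_m) = 821.3675  ⇒  Cov = 821.3675 / 7 = 117.3382
Σ(R_m − R̄_m)² = 403.3950  ⇒  Var(R_m) = 403.3950 / 7 = 57.6279
β = Cov / Var(R_m) = 117.3382 / 57.6279 = 2.0361
MRP = 13.84% − 4.58% = 9.26%
E(R) = R_f + β × MRP = 4.58% + 2.0361 × 9.26% = 23.43%

23.43%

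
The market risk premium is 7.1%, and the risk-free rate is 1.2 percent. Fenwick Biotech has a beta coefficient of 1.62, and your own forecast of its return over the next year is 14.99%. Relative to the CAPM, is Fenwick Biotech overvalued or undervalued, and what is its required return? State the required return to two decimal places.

Required return = R_f + β·MRP = 1.2% + 1.62 × 7.1% = 12.70%
Forecast 14.99% > required 12.70% → the stock plots above the SML → undervalued.

Undervalued; required return 12.70%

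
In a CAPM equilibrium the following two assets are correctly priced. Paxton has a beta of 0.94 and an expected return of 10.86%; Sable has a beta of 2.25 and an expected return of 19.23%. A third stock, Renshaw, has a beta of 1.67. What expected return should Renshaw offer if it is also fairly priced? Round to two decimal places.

15.52%

MRP (SML slope) = (19.23% − 10.86%) / (2.25 − 0.94) = 8.37% / 1.31 = 6.3893%
R_f (intercept) = 10.86% − 0.94 × 6.3893% = 4.8541%
E(R_Renshaw) = R_f + β × MRP = 4.8541% + 1.67 × 6.3893% = 15.52%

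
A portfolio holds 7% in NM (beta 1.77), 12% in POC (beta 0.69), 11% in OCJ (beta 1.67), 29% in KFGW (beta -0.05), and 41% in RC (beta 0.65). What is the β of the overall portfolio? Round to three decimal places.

β_P = Σ w_i β_i = 0.07×1.77 + 0.12×0.69 + 0.11×1.67 + 0.29×-0.05 + 0.41×0.65 = 0.6424

0.642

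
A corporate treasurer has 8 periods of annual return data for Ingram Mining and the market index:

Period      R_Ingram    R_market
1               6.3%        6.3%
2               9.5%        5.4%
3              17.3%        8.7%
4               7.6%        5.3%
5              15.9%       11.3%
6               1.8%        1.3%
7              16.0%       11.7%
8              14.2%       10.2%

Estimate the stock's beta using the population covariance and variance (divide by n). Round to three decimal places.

Mean R_i = (6.3 + 9.5 + 17.3 + 7.6 + 15.9 + 1.8 + 16.0 + 14.2) / 8 = 11.0750%
Mean R_m = (6.3 + 5.4 + 8.7 + 5.3 + 11.3 + 1.3 + 11.7 + 10.2) / 8 = 7.5250%
Σ(R_i − R̄_i)(R_m − R̄_m) = 129.1150  ⇒  Cov = 129.1150 / 8 = 16.1394
Σ(R_m − R̄_m)² = 89.9350  ⇒  Var(R_m) = 89.9350 / 8 = 11.2419
β = Cov / Var(R_m) = 16.1394 / 11.2419 = 1.4356

1.436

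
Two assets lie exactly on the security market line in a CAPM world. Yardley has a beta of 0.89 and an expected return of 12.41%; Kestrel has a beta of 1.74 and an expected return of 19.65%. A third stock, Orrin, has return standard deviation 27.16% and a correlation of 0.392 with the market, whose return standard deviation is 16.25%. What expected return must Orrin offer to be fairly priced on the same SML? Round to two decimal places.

10.41%

MRP = (19.65% − 12.41%) / (1.74 − 0.89) = 8.5176%
R_f = 12.41% − 0.89 × 8.5176% = 4.8293%
β_Orrin = ρ·σ_i/σ_m = 0.392 × 27.16 / 16.25 = 0.6552
E(R_Orrin) = R_f + β × MRP = 4.8293% + 0.6552 × 8.5176% = 10.41%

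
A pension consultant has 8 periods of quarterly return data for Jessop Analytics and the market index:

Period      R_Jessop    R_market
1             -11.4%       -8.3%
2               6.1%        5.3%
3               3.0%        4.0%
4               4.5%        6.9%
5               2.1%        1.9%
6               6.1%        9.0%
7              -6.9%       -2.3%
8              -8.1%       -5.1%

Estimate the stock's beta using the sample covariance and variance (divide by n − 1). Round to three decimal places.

1.124

Mean R_i = (-11.4 + 6.1 + 3.0 + 4.5 + 2.1 + 6.1 − 6.9 − 8.1) / 8 = -0.5750%
Mean R_m = (-8.3 + 5.3 + 4.0 + 6.9 + 1.9 + 9.0 − 2.3 − 5.1) / 8 = 1.4250%
Σ(R_i − R̄_i)(R_m − R̄_m) = 292.6250  ⇒  Cov = 292.6250 / 7 = 41.8036
Σ(R_m − R̄_m)² = 260.2550  ⇒  Var(R_m) = 260.2550 / 7 = 37.1793
β = Cov / Var(R_m) = 41.8036 / 37.1793 = 1.1244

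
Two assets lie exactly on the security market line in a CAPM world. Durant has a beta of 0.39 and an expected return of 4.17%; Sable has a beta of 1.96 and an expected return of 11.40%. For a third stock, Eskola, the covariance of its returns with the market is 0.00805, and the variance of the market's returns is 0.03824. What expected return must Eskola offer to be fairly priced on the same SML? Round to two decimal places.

3.34%

MRP = (11.40% − 4.17%) / (1.96 − 0.39) = 4.6051%
R_f = 4.17% − 0.39 × 4.6051% = 2.3740%
β_Eskola = Cov / Var(R_m) = 0.00805 / 0.03824 = 0.2105
E(R_Eskola) = R_f + β × MRP = 2.3740% + 0.2105 × 4.6051% = 3.34%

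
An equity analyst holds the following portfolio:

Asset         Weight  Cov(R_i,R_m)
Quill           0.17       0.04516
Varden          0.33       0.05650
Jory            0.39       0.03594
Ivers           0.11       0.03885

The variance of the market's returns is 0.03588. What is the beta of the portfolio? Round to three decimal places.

1.243

β_Quill = 0.04516 / 0.03588 = 1.2586
β_Varden = 0.05650 / 0.03588 = 1.5747
β_Jory = 0.03594 / 0.03588 = 1.0017
β_Ivers = 0.03885 / 0.03588 = 1.0828
β_P = Σ w_i β_i = 0.17×1.2586 + 0.33×1.5747 + 0.39×1.0017 + 0.11×1.0828 = 1.2434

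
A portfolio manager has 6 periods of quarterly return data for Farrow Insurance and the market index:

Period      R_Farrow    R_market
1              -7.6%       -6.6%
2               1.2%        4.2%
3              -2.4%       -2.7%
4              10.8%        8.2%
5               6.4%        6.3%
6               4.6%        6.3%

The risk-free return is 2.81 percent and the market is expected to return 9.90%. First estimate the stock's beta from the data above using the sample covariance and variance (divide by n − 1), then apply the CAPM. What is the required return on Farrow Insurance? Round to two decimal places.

Mean R_i = (-7.6 + 1.2 − 2.4 + 10.8 + 6.4 + 4.6) / 6 = 2.1667%
Mean R_m = (-6.6 + 4.2 − 2.7 + 8.2 + 6.3 + 6.3) / 6 = 2.6167%
Σ(R_i − R̄_i)(R_m − R̄_m) = 185.5233  ⇒  Cov = 185.5233 / 5 = 37.1047
Σ(R_m − R̄_m)² = 174.0283  ⇒  Var(R_m) = 174.0283 / 5 = 34.8057
β = Cov / Var(R_m) = 37.1047 / 34.8057 = 1.0661
MRP = 9.90% − 2.81% = 7.09%
E(R) = R_f + β × MRP = 2.81% + 1.0661 × 7.09% = 10.37%

10.37%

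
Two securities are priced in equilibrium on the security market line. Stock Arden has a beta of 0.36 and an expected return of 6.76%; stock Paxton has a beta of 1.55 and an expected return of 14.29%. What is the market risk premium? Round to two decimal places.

6.33%

Both satisfy E(R) = R_f + β·MRP, so the slope of the SML is
MRP = (14.29% − 6.76%) / (1.55 − 0.36) = 7.53% / 1.19 = 6.3277%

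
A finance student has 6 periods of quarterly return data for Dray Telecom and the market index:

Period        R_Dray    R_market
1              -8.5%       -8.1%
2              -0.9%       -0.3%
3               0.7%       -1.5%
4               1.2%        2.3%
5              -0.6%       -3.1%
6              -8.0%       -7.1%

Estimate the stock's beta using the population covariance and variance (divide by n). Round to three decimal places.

Mean R_i = (-8.5 − 0.9 + 0.7 + 1.2 − 0.6 − 8.0) / 6 = -2.6833%
Mean R_m = (-8.1 − 0.3 − 1.5 + 2.3 − 3.1 − 7.1) / 6 = -2.9667%
Σ(R_i − R̄_i)(R_m − R̄_m) = 81.7267  ⇒  Cov = 81.7267 / 6 = 13.6211
Σ(R_m − R̄_m)² = 80.4533  ⇒  Var(R_m) = 80.4533 / 6 = 13.4089
β = Cov / Var(R_m) = 13.6211 / 13.4089 = 1.0158

1.016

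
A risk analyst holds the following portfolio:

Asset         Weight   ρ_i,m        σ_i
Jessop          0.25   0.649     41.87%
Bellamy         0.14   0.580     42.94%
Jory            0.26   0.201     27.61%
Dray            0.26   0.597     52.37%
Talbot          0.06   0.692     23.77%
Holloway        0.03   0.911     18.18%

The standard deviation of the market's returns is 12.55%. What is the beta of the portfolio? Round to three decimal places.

1.700

β_Jessop = 0.649 × 41.87% / 12.55% = 2.1652
β_Bellamy = 0.580 × 42.94% / 12.55% = 1.9845
β_Jory = 0.201 × 27.61% / 12.55% = 0.4422
β_Dray = 0.597 × 52.37% / 12.55% = 2.4912
β_Talbot = 0.692 × 23.77% / 12.55% = 1.3107
β_Holloway = 0.911 × 18.18% / 12.55% = 1.3197
β_P = Σ w_i β_i = 0.25×2.1652 + 0.14×1.9845 + 0.26×0.4422 + 0.26×2.4912 + 0.06×1.3107 + 0.03×1.3197 = 1.7000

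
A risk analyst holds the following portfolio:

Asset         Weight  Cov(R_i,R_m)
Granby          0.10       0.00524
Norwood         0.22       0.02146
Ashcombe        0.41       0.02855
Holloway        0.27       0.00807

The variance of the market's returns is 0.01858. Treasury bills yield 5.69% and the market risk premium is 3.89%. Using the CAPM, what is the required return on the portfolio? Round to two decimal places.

9.70%

β_Granby = 0.00524 / 0.01858 = 0.2820
β_Norwood = 0.02146 / 0.01858 = 1.1550
β_Ashcombe = 0.02855 / 0.01858 = 1.5366
β_Holloway = 0.00807 / 0.01858 = 0.4343
β_P = Σ w_i β_i = 0.10×0.2820 + 0.22×1.1550 + 0.41×1.5366 + 0.27×0.4343 = 1.0296
E(R_P) = R_f + β_P × MRP = 5.69% + 1.0296 × 3.89% = 9.70%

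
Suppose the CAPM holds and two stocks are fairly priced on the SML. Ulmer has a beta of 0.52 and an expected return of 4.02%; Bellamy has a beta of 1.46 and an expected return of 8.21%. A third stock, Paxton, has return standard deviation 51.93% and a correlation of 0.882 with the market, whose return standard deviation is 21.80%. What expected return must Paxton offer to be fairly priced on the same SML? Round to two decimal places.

11.07%

MRP = (8.21% − 4.02%) / (1.46 − 0.52) = 4.4574%
R_f = 4.02% − 0.52 × 4.4574% = 1.7022%
β_Paxton = ρ·σ_i/σ_m = 0.882 × 51.93 / 21.80 = 2.1010
E(R_Paxton) = R_f + β × MRP = 1.7022% + 2.1010 × 4.4574% = 11.07%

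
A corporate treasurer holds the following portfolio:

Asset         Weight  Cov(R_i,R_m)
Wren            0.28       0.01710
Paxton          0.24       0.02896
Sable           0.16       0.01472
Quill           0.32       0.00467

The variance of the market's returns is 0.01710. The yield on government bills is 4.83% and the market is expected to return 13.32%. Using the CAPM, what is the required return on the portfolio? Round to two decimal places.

12.57%

β_Wren = 0.01710 / 0.01710 = 1.0000
β_Paxton = 0.02896 / 0.01710 = 1.6936
β_Sable = 0.01472 / 0.01710 = 0.8608
β_Quill = 0.00467 / 0.01710 = 0.2731
β_P = Σ w_i β_i = 0.28×1.0000 + 0.24×1.6936 + 0.16×0.8608 + 0.32×0.2731 = 0.9116
MRP = 13.32% − 4.83% = 8.49%
E(R_P) = R_f + β_P × MRP = 4.83% + 0.9116 × 8.49% = 12.57%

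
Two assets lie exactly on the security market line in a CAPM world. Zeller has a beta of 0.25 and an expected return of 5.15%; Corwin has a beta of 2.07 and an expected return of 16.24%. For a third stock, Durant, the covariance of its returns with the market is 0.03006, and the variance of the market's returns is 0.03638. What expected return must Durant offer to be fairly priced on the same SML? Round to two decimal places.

MRP = (16.24% − 5.15%) / (2.07 − 0.25) = 6.0934%
R_f = 5.15% − 0.25 × 6.0934% = 3.6267%
β_Durant = Cov / Var(R_m) = 0.03006 / 0.03638 = 0.8263
E(R_Durant) = R_f + β × MRP = 3.6267% + 0.8263 × 6.0934% = 8.66%

8.66%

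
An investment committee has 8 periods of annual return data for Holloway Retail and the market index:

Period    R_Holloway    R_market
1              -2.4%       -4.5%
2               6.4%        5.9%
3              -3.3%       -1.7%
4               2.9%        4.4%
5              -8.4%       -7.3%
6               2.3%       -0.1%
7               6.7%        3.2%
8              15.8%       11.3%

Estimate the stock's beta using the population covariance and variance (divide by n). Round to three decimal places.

1.186

Mean R_i = (-2.4 + 6.4 − 3.3 + 2.9 − 8.4 + 2.3 + 6.7 + 15.8) / 8 = 2.5000%
Mean R_m = (-4.5 + 5.9 − 1.7 + 4.4 − 7.3 − 0.1 + 3.2 + 11.3) / 8 = 1.4000%
Σ(R_i − R̄_i)(R_m − R̄_m) = 300.0000  ⇒  Cov = 300.0000 / 8 = 37.5000
Σ(R_m − R̄_m)² = 252.8600  ⇒  Var(R_m) = 252.8600 / 8 = 31.6075
β = Cov / Var(R_m) = 37.5000 / 31.6075 = 1.1864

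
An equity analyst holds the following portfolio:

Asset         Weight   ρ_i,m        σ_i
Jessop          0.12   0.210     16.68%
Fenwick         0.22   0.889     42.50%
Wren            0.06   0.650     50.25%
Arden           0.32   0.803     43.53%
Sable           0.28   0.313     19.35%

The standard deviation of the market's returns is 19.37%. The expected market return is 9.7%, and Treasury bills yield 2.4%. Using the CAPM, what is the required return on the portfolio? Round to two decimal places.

11.28%

β_Jessop = 0.210 × 16.68% / 19.37% = 0.1808
β_Fenwick = 0.889 × 42.50% / 19.37% = 1.9506
β_Wren = 0.650 × 50.25% / 19.37% = 1.6862
β_Arden = 0.803 × 43.53% / 19.37% = 1.8046
β_Sable = 0.313 × 19.35% / 19.37% = 0.3127
β_P = Σ w_i β_i = 0.12×0.1808 + 0.22×1.9506 + 0.06×1.6862 + 0.32×1.8046 + 0.28×0.3127 = 1.2170
MRP = 9.7% − 2.4% = 7.30%
E(R_P) = R_f + β_P × MRP = 2.4% + 1.2170 × 7.3% = 11.28%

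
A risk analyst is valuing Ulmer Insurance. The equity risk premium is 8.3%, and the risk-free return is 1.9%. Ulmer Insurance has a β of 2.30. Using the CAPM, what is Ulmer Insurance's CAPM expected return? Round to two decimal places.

E(R) = R_f + β × MRP = 1.9% + 2.30 × 8.3% = 20.99%

20.99%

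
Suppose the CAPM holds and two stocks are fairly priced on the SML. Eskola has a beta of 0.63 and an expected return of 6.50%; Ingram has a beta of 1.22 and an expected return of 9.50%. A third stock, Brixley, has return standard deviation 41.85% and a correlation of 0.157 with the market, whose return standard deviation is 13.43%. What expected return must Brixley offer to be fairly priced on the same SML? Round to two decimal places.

MRP = (9.50% − 6.50%) / (1.22 − 0.63) = 5.0847%
R_f = 6.50% − 0.63 × 5.0847% = 3.2966%
β_Brixley = ρ·σ_i/σ_m = 0.157 × 41.85 / 13.43 = 0.4892
E(R_Brixley) = R_f + β × MRP = 3.2966% + 0.4892 × 5.0847% = 5.78%

5.78%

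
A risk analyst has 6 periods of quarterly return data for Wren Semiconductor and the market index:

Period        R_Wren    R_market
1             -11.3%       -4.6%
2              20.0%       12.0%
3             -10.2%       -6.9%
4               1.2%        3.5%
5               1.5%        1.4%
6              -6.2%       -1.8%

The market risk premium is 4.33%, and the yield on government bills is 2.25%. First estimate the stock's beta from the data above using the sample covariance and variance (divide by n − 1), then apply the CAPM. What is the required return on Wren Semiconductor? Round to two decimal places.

Mean R_i = (-11.3 + 20.0 − 10.2 + 1.2 + 1.5 − 6.2) / 6 = -0.8333%
Mean R_m = (-4.6 + 12.0 − 6.9 + 3.5 + 1.4 − 1.8) / 6 = 0.6000%
Σ(R_i − R̄_i)(R_m − R̄_m) = 382.8200  ⇒  Cov = 382.8200 / 5 = 76.5640
Σ(R_m − R̄_m)² = 228.0600  ⇒  Var(R_m) = 228.0600 / 5 = 45.6120
β = Cov / Var(R_m) = 76.5640 / 45.6120 = 1.6786
E(R) = R_f + β × MRP = 2.25% + 1.6786 × 4.33% = 9.52%

9.52%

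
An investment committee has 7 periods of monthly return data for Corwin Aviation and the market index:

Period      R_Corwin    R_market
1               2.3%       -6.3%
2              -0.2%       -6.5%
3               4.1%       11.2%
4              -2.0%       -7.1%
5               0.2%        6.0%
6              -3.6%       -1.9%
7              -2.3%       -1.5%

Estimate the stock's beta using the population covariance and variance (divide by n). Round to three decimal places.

Mean R_i = (2.3 − 0.2 + 4.1 − 2.0 + 0.2 − 3.6 − 2.3) / 7 = -0.2143%
Mean R_m = (-6.3 − 6.5 + 11.2 − 7.1 + 6.0 − 1.9 − 1.5) / 7 = -0.8714%
Σ(R_i − R̄_i)(R_m − R̄_m) = 57.1129  ⇒  Cov = 57.1129 / 7 = 8.1590
Σ(R_m − R̄_m)² = 294.3343  ⇒  Var(R_m) = 294.3343 / 7 = 42.0478
β = Cov / Var(R_m) = 8.1590 / 42.0478 = 0.1940

0.194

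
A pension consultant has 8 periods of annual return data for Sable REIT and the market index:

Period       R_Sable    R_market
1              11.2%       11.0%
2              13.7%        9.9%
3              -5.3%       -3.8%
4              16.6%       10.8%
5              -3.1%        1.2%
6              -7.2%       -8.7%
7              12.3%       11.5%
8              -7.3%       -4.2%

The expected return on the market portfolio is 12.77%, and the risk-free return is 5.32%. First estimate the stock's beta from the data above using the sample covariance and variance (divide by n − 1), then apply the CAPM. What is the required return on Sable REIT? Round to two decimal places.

Mean R_i = (11.2 + 13.7 − 5.3 + 16.6 − 3.1 − 7.2 + 12.3 − 7.3) / 8 = 3.8625%
Mean R_m = (11.0 + 9.9 − 3.8 + 10.8 + 1.2 − 8.7 + 11.5 − 4.2) / 8 = 3.4625%
Σ(R_i − R̄_i)(R_m − R̄_m) = 582.2888  ⇒  Cov = 582.2888 / 7 = 83.1841
Σ(R_m − R̄_m)² = 481.1988  ⇒  Var(R_m) = 481.1988 / 7 = 68.7427
β = Cov / Var(R_m) = 83.1841 / 68.7427 = 1.2101
MRP = 12.77% − 5.32% = 7.45%
E(R) = R_f + β × MRP = 5.32% + 1.2101 × 7.45% = 14.34%

14.34%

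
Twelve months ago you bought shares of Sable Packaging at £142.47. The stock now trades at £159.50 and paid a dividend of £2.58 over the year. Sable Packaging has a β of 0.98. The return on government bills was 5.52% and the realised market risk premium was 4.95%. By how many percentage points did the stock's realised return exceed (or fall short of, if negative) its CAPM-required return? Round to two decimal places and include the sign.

+3.39%

Realised HPR = (P1 + D1 − P0) / P0 = (159.50 + 2.58 − 142.47) / 142.47 = 19.61 / 142.47 = 13.7643%
CAPM required = R_f + β·MRP = 5.52% + 0.98 × 4.95% = 10.3710%
α = realised − required = 13.7643% − 10.3710% = +3.39%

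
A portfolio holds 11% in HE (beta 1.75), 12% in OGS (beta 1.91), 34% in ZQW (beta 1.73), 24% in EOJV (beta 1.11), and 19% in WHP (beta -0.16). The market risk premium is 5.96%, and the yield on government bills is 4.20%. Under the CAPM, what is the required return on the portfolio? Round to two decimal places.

β_P = Σ w_i β_i = 0.11×1.75 + 0.12×1.91 + 0.34×1.73 + 0.24×1.11 + 0.19×-0.16 = 1.2459
E(R_P) = R_f + β_P × MRP = 4.20% + 1.2459 × 5.96% = 11.63%

11.63%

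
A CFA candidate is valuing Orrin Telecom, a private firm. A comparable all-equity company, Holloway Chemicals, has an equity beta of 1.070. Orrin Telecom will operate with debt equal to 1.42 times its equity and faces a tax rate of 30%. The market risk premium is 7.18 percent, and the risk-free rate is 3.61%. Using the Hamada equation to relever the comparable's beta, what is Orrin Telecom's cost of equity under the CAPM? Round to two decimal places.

18.93%

β_L = β_U × [1 + (1 − t)(D/E)] = 1.070 × [1 + (1 − 0.30) × 1.42]
    = 1.070 × [1 + 0.70 × 1.42] = 1.070 × 1.9940 = 2.1336
E(R) = R_f + β_L × MRP = 3.61% + 2.1336 × 7.18% = 18.93%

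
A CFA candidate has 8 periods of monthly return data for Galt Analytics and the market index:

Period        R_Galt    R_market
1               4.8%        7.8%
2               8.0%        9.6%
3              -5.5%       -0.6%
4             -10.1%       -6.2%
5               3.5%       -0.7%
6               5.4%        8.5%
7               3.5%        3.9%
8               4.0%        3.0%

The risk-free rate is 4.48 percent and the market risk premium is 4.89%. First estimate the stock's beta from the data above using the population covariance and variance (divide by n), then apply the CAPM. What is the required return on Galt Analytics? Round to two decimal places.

Mean R_i = (4.8 + 8.0 − 5.5 − 10.1 + 3.5 + 5.4 + 3.5 + 4.0) / 8 = 1.7000%
Mean R_m = (7.8 + 9.6 − 0.6 − 6.2 − 0.7 + 8.5 + 3.9 + 3.0) / 8 = 3.1625%
Σ(R_i − R̄_i)(R_m − R̄_m) = 206.2500  ⇒  Cov = 206.2500 / 8 = 25.7813
Σ(R_m − R̄_m)² = 208.7388  ⇒  Var(R_m) = 208.7388 / 8 = 26.0924
β = Cov / Var(R_m) = 25.7813 / 26.0924 = 0.9881
E(R) = R_f + β × MRP = 4.48% + 0.9881 × 4.89% = 9.31%

9.31%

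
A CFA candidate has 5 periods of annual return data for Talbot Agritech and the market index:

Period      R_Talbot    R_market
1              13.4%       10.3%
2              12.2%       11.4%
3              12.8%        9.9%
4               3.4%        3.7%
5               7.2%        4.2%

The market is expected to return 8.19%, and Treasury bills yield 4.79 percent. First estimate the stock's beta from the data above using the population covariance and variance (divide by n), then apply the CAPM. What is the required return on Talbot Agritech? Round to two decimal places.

8.59%

Mean R_i = (13.4 + 12.2 + 12.8 + 3.4 + 7.2) / 5 = 9.8000%
Mean R_m = (10.3 + 11.4 + 9.9 + 3.7 + 4.2) / 5 = 7.9000%
Σ(R_i − R̄_i)(R_m − R̄_m) = 59.5400  ⇒  Cov = 59.5400 / 5 = 11.9080
Σ(R_m − R̄_m)² = 53.3400  ⇒  Var(R_m) = 53.3400 / 5 = 10.6680
β = Cov / Var(R_m) = 11.9080 / 10.6680 = 1.1162
MRP = 8.19% − 4.79% = 3.40%
E(R) = R_f + β × MRP = 4.79% + 1.1162 × 3.40% = 8.59%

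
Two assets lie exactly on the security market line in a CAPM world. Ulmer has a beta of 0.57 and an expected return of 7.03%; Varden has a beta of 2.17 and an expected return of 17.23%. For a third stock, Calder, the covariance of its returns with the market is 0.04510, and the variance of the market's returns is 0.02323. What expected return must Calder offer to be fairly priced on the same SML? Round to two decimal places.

MRP = (17.23% − 7.03%) / (2.17 − 0.57) = 6.3750%
R_f = 7.03% − 0.57 × 6.3750% = 3.3963%
β_Calder = Cov / Var(R_m) = 0.04510 / 0.02323 = 1.9415
E(R_Calder) = R_f + β × MRP = 3.3963% + 1.9415 × 6.3750% = 15.77%

15.77%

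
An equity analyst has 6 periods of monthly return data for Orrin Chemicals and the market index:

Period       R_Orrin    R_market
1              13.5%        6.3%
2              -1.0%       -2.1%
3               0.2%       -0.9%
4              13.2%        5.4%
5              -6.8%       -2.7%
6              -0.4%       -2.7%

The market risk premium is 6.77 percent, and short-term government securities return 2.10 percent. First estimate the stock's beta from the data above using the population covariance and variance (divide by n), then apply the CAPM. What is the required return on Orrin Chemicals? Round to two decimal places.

Mean R_i = (13.5 − 1.0 + 0.2 + 13.2 − 6.8 − 0.4) / 6 = 3.1167%
Mean R_m = (6.3 − 2.1 − 0.9 + 5.4 − 2.7 − 2.7) / 6 = 0.5500%
Σ(R_i − R̄_i)(R_m − R̄_m) = 167.4050  ⇒  Cov = 167.4050 / 6 = 27.9008
Σ(R_m − R̄_m)² = 86.8350  ⇒  Var(R_m) = 86.8350 / 6 = 14.4725
β = Cov / Var(R_m) = 27.9008 / 14.4725 = 1.9278
E(R) = R_f + β × MRP = 2.10% + 1.9278 × 6.77% = 15.15%

15.15%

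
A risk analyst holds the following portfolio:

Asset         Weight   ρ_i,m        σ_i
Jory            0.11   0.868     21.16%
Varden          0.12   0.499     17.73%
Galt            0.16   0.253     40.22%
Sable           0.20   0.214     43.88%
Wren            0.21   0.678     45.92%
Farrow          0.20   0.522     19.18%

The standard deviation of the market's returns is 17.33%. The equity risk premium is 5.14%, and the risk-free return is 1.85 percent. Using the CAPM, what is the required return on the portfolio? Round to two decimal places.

6.34%

β_Jory = 0.868 × 21.16% / 17.33% = 1.0598
β_Varden = 0.499 × 17.73% / 17.33% = 0.5105
β_Galt = 0.253 × 40.22% / 17.33% = 0.5872
β_Sable = 0.214 × 43.88% / 17.33% = 0.5419
β_Wren = 0.678 × 45.92% / 17.33% = 1.7965
β_Farrow = 0.522 × 19.18% / 17.33% = 0.5777
β_P = Σ w_i β_i = 0.11×1.0598 + 0.12×0.5105 + 0.16×0.5872 + 0.20×0.5419 + 0.21×1.7965 + 0.20×0.5777 = 0.8730
E(R_P) = R_f + β_P × MRP = 1.85% + 0.8730 × 5.14% = 6.34%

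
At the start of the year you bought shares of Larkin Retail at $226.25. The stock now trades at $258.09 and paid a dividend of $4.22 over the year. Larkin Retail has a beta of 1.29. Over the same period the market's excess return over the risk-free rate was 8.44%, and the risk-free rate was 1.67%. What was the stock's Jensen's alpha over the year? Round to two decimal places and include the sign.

Realised HPR = (P1 + D1 − P0) / P0 = (258.09 + 4.22 − 226.25) / 226.25 = 36.06 / 226.25 = 15.9381%
CAPM required = R_f + β·MRP = 1.67% + 1.29 × 8.44% = 12.5576%
α = realised − required = 15.9381% − 12.5576% = +3.38%

+3.38%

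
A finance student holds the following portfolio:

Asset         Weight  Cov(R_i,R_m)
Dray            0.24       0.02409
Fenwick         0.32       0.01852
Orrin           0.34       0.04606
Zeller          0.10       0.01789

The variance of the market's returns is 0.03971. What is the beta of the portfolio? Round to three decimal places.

β_Dray = 0.02409 / 0.03971 = 0.6066
β_Fenwick = 0.01852 / 0.03971 = 0.4664
β_Orrin = 0.04606 / 0.03971 = 1.1599
β_Zeller = 0.01789 / 0.03971 = 0.4505
β_P = Σ w_i β_i = 0.24×0.6066 + 0.32×0.4664 + 0.34×1.1599 + 0.10×0.4505 = 0.7342

0.734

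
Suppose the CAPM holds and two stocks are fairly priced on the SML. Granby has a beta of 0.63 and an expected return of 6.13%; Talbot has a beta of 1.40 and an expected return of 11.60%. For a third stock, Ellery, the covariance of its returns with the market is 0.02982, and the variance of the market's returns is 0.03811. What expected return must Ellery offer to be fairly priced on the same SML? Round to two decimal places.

7.21%

MRP = (11.60% − 6.13%) / (1.40 − 0.63) = 7.1039%
R_f = 6.13% − 0.63 × 7.1039% = 1.6545%
β_Ellery = Cov / Var(R_m) = 0.02982 / 0.03811 = 0.7825
E(R_Ellery) = R_f + β × MRP = 1.6545% + 0.7825 × 7.1039% = 7.21%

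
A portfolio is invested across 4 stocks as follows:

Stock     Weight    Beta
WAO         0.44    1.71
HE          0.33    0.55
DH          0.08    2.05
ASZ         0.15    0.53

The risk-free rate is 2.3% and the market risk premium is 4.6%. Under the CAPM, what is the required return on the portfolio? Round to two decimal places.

7.72%

β_P = Σ w_i β_i = 0.44×1.71 + 0.33×0.55 + 0.08×2.05 + 0.15×0.53 = 1.1774
E(R_P) = R_f + β_P × MRP = 2.3% + 1.1774 × 4.6% = 7.72%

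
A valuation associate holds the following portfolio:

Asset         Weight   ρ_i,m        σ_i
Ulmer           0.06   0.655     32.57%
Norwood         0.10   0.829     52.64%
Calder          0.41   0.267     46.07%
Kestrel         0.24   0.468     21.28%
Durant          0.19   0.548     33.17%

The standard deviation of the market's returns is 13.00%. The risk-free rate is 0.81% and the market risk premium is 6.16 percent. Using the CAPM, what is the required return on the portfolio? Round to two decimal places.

β_Ulmer = 0.655 × 32.57% / 13.00% = 1.6410
β_Norwood = 0.829 × 52.64% / 13.00% = 3.3568
β_Calder = 0.267 × 46.07% / 13.00% = 0.9462
β_Kestrel = 0.468 × 21.28% / 13.00% = 0.7661
β_Durant = 0.548 × 33.17% / 13.00% = 1.3982
β_P = Σ w_i β_i = 0.06×1.6410 + 0.10×3.3568 + 0.41×0.9462 + 0.24×0.7661 + 0.19×1.3982 = 1.2716
E(R_P) = R_f + β_P × MRP = 0.81% + 1.2716 × 6.16% = 8.64%

8.64%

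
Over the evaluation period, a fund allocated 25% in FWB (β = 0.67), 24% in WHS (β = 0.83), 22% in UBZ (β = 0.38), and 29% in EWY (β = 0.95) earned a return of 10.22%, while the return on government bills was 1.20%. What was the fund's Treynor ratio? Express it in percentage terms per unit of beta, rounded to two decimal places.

β_P = 0.25×0.67 + 0.24×0.83 + 0.22×0.38 + 0.29×0.95 = 0.7258
Treynor = (R_P − R_f) / β_P = (10.22% − 1.20%) / 0.7258 = 9.02% / 0.7258 = 12.43%

12.43%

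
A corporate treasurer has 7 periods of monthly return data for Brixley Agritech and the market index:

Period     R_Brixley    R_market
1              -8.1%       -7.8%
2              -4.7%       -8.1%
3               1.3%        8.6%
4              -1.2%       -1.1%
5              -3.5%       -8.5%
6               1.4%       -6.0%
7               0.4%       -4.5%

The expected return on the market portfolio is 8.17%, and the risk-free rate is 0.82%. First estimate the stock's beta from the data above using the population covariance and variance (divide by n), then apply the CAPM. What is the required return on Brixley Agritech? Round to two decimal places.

3.36%

Mean R_i = (-8.1 − 4.7 + 1.3 − 1.2 − 3.5 + 1.4 + 0.4) / 7 = -2.0571%
Mean R_m = (-7.8 − 8.1 + 8.6 − 1.1 − 8.5 − 6.0 − 4.5) / 7 = -3.9143%
Σ(R_i − R̄_i)(R_m − R̄_m) = 76.9343  ⇒  Cov = 76.9343 / 7 = 10.9906
Σ(R_m − R̄_m)² = 222.8686  ⇒  Var(R_m) = 222.8686 / 7 = 31.8384
β = Cov / Var(R_m) = 10.9906 / 31.8384 = 0.3452
MRP = 8.17% − 0.82% = 7.35%
E(R) = R_f + β × MRP = 0.82% + 0.3452 × 7.35% = 3.36%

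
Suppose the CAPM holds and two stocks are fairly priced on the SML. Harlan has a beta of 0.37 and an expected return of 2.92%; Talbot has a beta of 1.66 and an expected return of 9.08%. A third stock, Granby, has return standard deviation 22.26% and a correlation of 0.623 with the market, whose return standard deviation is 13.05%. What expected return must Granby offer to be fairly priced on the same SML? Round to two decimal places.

6.23%

MRP = (9.08% − 2.92%) / (1.66 − 0.37) = 4.7752%
R_f = 2.92% − 0.37 × 4.7752% = 1.1532%
β_Granby = ρ·σ_i/σ_m = 0.623 × 22.26 / 13.05 = 1.0627
E(R_Granby) = R_f + β × MRP = 1.1532% + 1.0627 × 4.7752% = 6.23%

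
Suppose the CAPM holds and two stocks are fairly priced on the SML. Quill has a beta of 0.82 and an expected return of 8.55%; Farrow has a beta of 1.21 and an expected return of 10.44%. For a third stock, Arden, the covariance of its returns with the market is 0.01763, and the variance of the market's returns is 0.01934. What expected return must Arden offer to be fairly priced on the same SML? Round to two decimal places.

8.99%

MRP = (10.44% − 8.55%) / (1.21 − 0.82) = 4.8462%
R_f = 8.55% − 0.82 × 4.8462% = 4.5761%
β_Arden = Cov / Var(R_m) = 0.01763 / 0.01934 = 0.9116
E(R_Arden) = R_f + β × MRP = 4.5761% + 0.9116 × 4.8462% = 8.99%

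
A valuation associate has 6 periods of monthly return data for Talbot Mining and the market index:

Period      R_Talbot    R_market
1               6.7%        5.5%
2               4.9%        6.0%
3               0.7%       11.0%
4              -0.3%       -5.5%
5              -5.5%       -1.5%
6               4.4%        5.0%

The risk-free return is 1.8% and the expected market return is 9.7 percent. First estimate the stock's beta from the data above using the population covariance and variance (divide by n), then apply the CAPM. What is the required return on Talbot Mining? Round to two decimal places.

Mean R_i = (6.7 + 4.9 + 0.7 − 0.3 − 5.5 + 4.4) / 6 = 1.8167%
Mean R_m = (5.5 + 6.0 + 11.0 − 5.5 − 1.5 + 5.0) / 6 = 3.4167%
Σ(R_i − R̄_i)(R_m − R̄_m) = 68.6083  ⇒  Cov = 68.6083 / 6 = 11.4347
Σ(R_m − R̄_m)² = 174.7083  ⇒  Var(R_m) = 174.7083 / 6 = 29.1181
β = Cov / Var(R_m) = 11.4347 / 29.1181 = 0.3927
MRP = 9.7% − 1.8% = 7.90%
E(R) = R_f + β × MRP = 1.8% + 0.3927 × 7.9% = 4.90%

4.90%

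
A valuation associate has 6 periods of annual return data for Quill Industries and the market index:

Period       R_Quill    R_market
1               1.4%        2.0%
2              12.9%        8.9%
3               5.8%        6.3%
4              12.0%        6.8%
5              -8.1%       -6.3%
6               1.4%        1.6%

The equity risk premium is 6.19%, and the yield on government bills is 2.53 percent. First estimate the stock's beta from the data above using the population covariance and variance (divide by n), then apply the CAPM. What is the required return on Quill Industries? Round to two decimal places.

11.12%

Mean R_i = (1.4 + 12.9 + 5.8 + 12.0 − 8.1 + 1.4) / 6 = 4.2333%
Mean R_m = (2.0 + 8.9 + 6.3 + 6.8 − 6.3 + 1.6) / 6 = 3.2167%
Σ(R_i − R̄_i)(R_m − R̄_m) = 207.3167  ⇒  Cov = 207.3167 / 6 = 34.5528
Σ(R_m − R̄_m)² = 149.3083  ⇒  Var(R_m) = 149.3083 / 6 = 24.8847
β = Cov / Var(R_m) = 34.5528 / 24.8847 = 1.3885
E(R) = R_f + β × MRP = 2.53% + 1.3885 × 6.19% = 11.12%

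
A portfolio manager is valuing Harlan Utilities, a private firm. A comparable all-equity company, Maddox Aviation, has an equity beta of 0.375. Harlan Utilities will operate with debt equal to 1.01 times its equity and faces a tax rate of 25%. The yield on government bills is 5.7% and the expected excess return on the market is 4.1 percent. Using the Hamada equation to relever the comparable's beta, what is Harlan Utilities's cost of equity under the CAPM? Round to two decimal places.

8.40%

β_L = β_U × [1 + (1 − t)(D/E)] = 0.375 × [1 + (1 − 0.25) × 1.01]
    = 0.375 × [1 + 0.75 × 1.01] = 0.375 × 1.7575 = 0.6591
E(R) = R_f + β_L × MRP = 5.7% + 0.6591 × 4.1% = 8.40%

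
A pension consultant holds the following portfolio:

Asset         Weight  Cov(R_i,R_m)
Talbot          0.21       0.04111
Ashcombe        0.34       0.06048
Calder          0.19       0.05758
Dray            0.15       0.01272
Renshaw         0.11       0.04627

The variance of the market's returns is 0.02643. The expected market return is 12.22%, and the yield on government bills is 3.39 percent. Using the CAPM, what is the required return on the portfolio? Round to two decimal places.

β_Talbot = 0.04111 / 0.02643 = 1.5554
β_Ashcombe = 0.06048 / 0.02643 = 2.2883
β_Calder = 0.05758 / 0.02643 = 2.1786
β_Dray = 0.01272 / 0.02643 = 0.4813
β_Renshaw = 0.04627 / 0.02643 = 1.7507
β_P = Σ w_i β_i = 0.21×1.5554 + 0.34×2.2883 + 0.19×2.1786 + 0.15×0.4813 + 0.11×1.7507 = 1.7834
MRP = 12.22% − 3.39% = 8.83%
E(R_P) = R_f + β_P × MRP = 3.39% + 1.7834 × 8.83% = 19.14%

19.14%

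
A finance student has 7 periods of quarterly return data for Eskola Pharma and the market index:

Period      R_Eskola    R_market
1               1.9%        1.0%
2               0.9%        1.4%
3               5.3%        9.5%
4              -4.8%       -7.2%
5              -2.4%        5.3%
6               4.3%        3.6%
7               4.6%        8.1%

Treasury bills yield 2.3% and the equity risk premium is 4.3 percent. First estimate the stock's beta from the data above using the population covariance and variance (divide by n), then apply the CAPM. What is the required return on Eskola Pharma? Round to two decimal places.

4.58%

Mean R_i = (1.9 + 0.9 + 5.3 − 4.8 − 2.4 + 4.3 + 4.6) / 7 = 1.4000%
Mean R_m = (1.0 + 1.4 + 9.5 − 7.2 + 5.3 + 3.6 + 8.1) / 7 = 3.1000%
Σ(R_i − R̄_i)(R_m − R̄_m) = 97.7100  ⇒  Cov = 97.7100 / 7 = 13.9586
Σ(R_m − R̄_m)² = 184.4400  ⇒  Var(R_m) = 184.4400 / 7 = 26.3486
β = Cov / Var(R_m) = 13.9586 / 26.3486 = 0.5298
E(R) = R_f + β × MRP = 2.3% + 0.5298 × 4.3% = 4.58%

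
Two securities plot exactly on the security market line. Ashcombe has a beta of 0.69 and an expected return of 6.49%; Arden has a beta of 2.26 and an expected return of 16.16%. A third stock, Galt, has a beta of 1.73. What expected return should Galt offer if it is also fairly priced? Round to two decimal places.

MRP (SML slope) = (16.16% − 6.49%) / (2.26 − 0.69) = 9.67% / 1.57 = 6.1592%
R_f (intercept) = 6.49% − 0.69 × 6.1592% = 2.2402%
E(R_Galt) = R_f + β × MRP = 2.2402% + 1.73 × 6.1592% = 12.90%

12.90%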